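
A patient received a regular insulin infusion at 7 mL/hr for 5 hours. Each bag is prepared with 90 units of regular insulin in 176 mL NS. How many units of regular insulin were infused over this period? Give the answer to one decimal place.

17.9 units

Concentration = 90 units ÷ 176 mL = 0.5113636 units/mL
Drug rate = 7 mL/hr × 0.5113636 units/mL = 3.579545 units/hr
Total = 3.579545 units/hr × 5 hr = 17.89773 units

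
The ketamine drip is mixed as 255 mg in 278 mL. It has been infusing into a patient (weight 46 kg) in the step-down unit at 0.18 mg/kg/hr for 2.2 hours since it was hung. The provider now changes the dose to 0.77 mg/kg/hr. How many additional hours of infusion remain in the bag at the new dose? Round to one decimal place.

Initial rate:
Dose = 0.18 mg/kg/hr × 46 kg = 8.28 mg/hr
Concentration = 255 mg ÷ 278 mL = 0.9172662 mg/mL
Rate = 8.28 mg/hr ÷ 0.9172662 mg/mL = 9.026824 mL/hr
Volume infused so far = 9.026824 mL/hr × 2.2 hr = 19.85901 mL
Volume remaining = 278 − 19.85901 = 258.141 mL
New rate:
Dose = 0.77 mg/kg/hr × 46 kg = 35.42 mg/hr
Rate = 35.42 mg/hr ÷ 0.9172662 mg/mL = 38.61475 mL/hr
Time remaining = 258.141 mL ÷ 38.61475 mL/hr = 6.685037 hr

6.7 hours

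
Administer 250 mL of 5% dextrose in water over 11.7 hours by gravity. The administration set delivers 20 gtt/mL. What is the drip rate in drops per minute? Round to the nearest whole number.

7 gtt/min

250 mL ÷ (11.7 hr × 60 = 702 min) = 0.3561254 mL/min
0.3561254 mL/min × 20 gtt/mL = 7.122507 gtt/min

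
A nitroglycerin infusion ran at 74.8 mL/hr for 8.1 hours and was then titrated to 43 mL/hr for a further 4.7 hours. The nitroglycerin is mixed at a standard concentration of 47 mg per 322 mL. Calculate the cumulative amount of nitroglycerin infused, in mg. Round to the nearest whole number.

Concentration = 47 mg ÷ 322 mL = 0.1459627 mg/mL
Stage 1: 74.8 mL/hr × 8.1 hr = 605.88 mL → 605.88 mL × 0.1459627 mg/mL = 88.4359 mg
Stage 2: 43 mL/hr × 4.7 hr = 202.1 mL → 202.1 mL × 0.1459627 mg/mL = 29.49907 mg
Total = 88.4359 + 29.49907 = 117.935 mg

118 mg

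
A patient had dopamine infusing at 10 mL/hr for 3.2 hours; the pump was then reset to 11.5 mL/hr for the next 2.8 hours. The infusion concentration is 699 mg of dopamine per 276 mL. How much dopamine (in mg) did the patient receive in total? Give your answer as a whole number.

163 mg

Concentration = 699 mg ÷ 276 mL = 2.532609 mg/mL
Stage 1: 10 mL/hr × 3.2 hr = 32 mL → 32 mL × 2.532609 mg/mL = 81.04348 mg
Stage 2: 11.5 mL/hr × 2.8 hr = 32.2 mL → 32.2 mL × 2.532609 mg/mL = 81.55 mg
Total = 81.04348 + 81.55 = 162.5935 mg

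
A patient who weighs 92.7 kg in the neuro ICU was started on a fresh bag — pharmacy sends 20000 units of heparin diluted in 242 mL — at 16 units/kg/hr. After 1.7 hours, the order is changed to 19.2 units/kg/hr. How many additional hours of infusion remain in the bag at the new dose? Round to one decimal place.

Initial rate:
Dose = 16 units/kg/hr × 92.7 kg = 1483.2 units/hr
Concentration = 20000 units ÷ 242 mL = 82.64463 units/mL
Rate = 1483.2 units/hr ÷ 82.64463 units/mL = 17.94672 mL/hr
Volume infused so far = 17.94672 mL/hr × 1.7 hr = 30.50942 mL
Volume remaining = 242 − 30.50942 = 211.4906 mL
New rate:
Dose = 19.2 units/kg/hr × 92.7 kg = 1779.84 units/hr
Rate = 1779.84 units/hr ÷ 82.64463 units/mL = 21.53606 mL/hr
Time remaining = 211.4906 mL ÷ 21.53606 mL/hr = 9.820298 hr

9.8 hours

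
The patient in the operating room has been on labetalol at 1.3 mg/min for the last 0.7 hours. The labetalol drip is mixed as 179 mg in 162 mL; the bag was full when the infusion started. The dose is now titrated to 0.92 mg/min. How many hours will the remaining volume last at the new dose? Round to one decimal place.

Initial rate:
1.3 mg/min × 60 min/hr = 78 mg/hr
Concentration = 179 mg ÷ 162 mL = 1.104938 mg/mL
Rate = 78 mg/hr ÷ 1.104938 mg/mL = 70.59218 mL/hr
Volume infused so far = 70.59218 mL/hr × 0.7 hr = 49.41453 mL
Volume remaining = 162 − 49.41453 = 112.5855 mL
New rate:
0.92 mg/min × 60 min/hr = 55.2 mg/hr
Rate = 55.2 mg/hr ÷ 1.104938 mg/mL = 49.95754 mL/hr
Time remaining = 112.5855 mL ÷ 49.95754 mL/hr = 2.253623 hr

2.3 hours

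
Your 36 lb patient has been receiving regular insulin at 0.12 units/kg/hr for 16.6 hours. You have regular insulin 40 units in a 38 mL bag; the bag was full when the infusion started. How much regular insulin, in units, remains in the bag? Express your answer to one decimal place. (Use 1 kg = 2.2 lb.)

7.4 units

Weight = 36 lb ÷ 2.2 lb/kg = 16.36364 kg
Dose = 0.12 units/kg/hr × 16.36364 kg = 1.963636 units/hr
Concentration = 40 units ÷ 38 mL = 1.052632 units/mL
Rate = 1.963636 units/hr ÷ 1.052632 units/mL = 1.865455 mL/hr
Volume infused = 1.865455 mL/hr × 16.6 hr = 30.96655 mL
Volume remaining = 38 − 30.96655 = 7.033455 mL
Drug remaining = 7.033455 mL × 1.052632 units/mL = 7.403636 units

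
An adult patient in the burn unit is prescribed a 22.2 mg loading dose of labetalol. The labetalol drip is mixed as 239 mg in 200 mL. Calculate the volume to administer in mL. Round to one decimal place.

18.6 mL

Concentration = 239 mg ÷ 200 mL = 1.195 mg/mL
Volume = 22.2 mg ÷ 1.195 mg/mL = 18.57741 mL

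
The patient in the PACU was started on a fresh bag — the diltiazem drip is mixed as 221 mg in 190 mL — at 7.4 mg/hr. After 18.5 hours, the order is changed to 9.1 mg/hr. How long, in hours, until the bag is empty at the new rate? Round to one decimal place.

9.2 hours

Initial rate:
Concentration = 221 mg ÷ 190 mL = 1.163158 mg/mL
Rate = 7.4 mg/hr ÷ 1.163158 mg/mL = 6.361991 mL/hr
Volume infused so far = 6.361991 mL/hr × 18.5 hr = 117.6968 mL
Volume remaining = 190 − 117.6968 = 72.30317 mL
New rate:
Rate = 9.1 mg/hr ÷ 1.163158 mg/mL = 7.823529 mL/hr
Time remaining = 72.30317 mL ÷ 7.823529 mL/hr = 9.241758 hr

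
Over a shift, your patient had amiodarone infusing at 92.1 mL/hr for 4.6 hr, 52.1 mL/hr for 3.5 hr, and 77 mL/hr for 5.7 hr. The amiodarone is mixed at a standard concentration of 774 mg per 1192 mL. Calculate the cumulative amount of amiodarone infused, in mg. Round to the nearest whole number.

678 mg

Concentration = 774 mg ÷ 1192 mL = 0.6493289 mg/mL
Stage 1: 92.1 mL/hr × 4.6 hr = 423.66 mL → 423.66 mL × 0.6493289 mg/mL = 275.0947 mg
Stage 2: 52.1 mL/hr × 3.5 hr = 182.35 mL → 182.35 mL × 0.6493289 mg/mL = 118.4051 mg
Stage 3: 77 mL/hr × 5.7 hr = 438.9 mL → 438.9 mL × 0.6493289 mg/mL = 284.9904 mg
Total = 275.0947 + 118.4051 + 284.9904 = 678.4902 mg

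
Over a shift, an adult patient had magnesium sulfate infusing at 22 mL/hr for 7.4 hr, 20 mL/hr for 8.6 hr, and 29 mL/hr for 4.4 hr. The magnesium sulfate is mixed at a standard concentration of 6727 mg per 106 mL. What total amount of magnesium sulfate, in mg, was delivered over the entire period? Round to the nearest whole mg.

Concentration = 6727 mg ÷ 106 mL = 63.46226 mg/mL
Stage 1: 22 mL/hr × 7.4 hr = 162.8 mL → 162.8 mL × 63.46226 mg/mL = 10331.66 mg
Stage 2: 20 mL/hr × 8.6 hr = 172 mL → 172 mL × 63.46226 mg/mL = 10915.51 mg
Stage 3: 29 mL/hr × 4.4 hr = 127.6 mL → 127.6 mL × 63.46226 mg/mL = 8097.785 mg
Total = 10331.66 + 10915.51 + 8097.785 = 29344.95 mg

29345 mg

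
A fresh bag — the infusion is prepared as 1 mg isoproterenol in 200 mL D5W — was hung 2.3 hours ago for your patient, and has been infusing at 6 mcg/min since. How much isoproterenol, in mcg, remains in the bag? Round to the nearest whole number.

6 mcg/min × 60 min/hr = 360 mcg/hr
Concentration = 1 mg ÷ 200 mL = 0.005 mg/mL = 5 mcg/mL
Rate = 360 mcg/hr ÷ 5 mcg/mL = 72 mL/hr
Volume infused = 72 mL/hr × 2.3 hr = 165.6 mL
Volume remaining = 200 − 165.6 = 34.4 mL
Drug remaining = 34.4 mL × 5 mcg/mL = 172 mcg

172 mcg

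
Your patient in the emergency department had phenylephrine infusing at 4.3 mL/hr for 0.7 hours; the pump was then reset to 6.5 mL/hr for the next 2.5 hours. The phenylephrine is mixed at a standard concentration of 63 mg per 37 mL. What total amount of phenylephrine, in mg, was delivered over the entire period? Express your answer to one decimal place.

32.8 mg

Concentration = 63 mg ÷ 37 mL = 1.702703 mg/mL
Stage 1: 4.3 mL/hr × 0.7 hr = 3.01 mL → 3.01 mL × 1.702703 mg/mL = 5.125135 mg
Stage 2: 6.5 mL/hr × 2.5 hr = 16.25 mL → 16.25 mL × 1.702703 mg/mL = 27.66892 mg
Total = 5.125135 + 27.66892 = 32.79405 mg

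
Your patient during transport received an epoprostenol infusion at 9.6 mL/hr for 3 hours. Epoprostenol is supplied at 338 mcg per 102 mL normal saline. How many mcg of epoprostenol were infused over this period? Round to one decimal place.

Concentration = 338 mcg ÷ 102 mL = 3.313725 mcg/mL = 3313.725 ng/mL
Drug rate = 9.6 mL/hr × 3313.725 ng/mL = 31811.76 ng/hr
Total = 31811.76 ng/hr × 3 hr = 95435.29 ng = 95.43529 mcg

95.4 mcg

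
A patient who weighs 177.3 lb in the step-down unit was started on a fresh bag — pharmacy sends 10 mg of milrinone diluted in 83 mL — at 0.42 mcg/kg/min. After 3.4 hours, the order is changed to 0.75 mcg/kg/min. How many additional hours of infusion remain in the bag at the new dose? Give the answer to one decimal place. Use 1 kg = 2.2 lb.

0.9 hours

Initial rate:
Weight = 177.3 lb ÷ 2.2 lb/kg = 80.59091 kg
Dose = 0.42 mcg/kg/min × 80.59091 kg = 33.84818 mcg/min
33.84818 mcg/min × 60 min/hr = 2030.891 mcg/hr
Concentration = 10 mg ÷ 83 mL = 0.1204819 mg/mL = 120.4819 mcg/mL
Rate = 2030.891 mcg/hr ÷ 120.4819 mcg/mL = 16.85639 mL/hr
Volume infused so far = 16.85639 mL/hr × 3.4 hr = 57.31174 mL
Volume remaining = 83 − 57.31174 = 25.68826 mL
New rate:
Dose = 0.75 mcg/kg/min × 80.59091 kg = 60.44318 mcg/min
60.44318 mcg/min × 60 min/hr = 3626.591 mcg/hr
Rate = 3626.591 mcg/hr ÷ 120.4819 mcg/mL = 30.1007 mL/hr
Time remaining = 25.68826 mL ÷ 30.1007 mL/hr = 0.8534105 hr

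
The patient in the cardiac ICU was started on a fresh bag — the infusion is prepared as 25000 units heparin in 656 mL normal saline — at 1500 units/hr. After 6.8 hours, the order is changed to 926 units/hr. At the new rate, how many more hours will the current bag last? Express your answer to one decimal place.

16.0 hours

Initial rate:
Concentration = 25000 units ÷ 656 mL = 38.10976 units/mL
Rate = 1500 units/hr ÷ 38.10976 units/mL = 39.36 mL/hr
Volume infused so far = 39.36 mL/hr × 6.8 hr = 267.648 mL
Volume remaining = 656 − 267.648 = 388.352 mL
New rate:
Rate = 926 units/hr ÷ 38.10976 units/mL = 24.29824 mL/hr
Time remaining = 388.352 mL ÷ 24.29824 mL/hr = 15.98272 hr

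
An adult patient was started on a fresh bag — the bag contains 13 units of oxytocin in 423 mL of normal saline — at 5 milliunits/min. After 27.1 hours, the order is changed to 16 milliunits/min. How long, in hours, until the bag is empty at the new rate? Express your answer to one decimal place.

5.1 hours

Initial rate:
5 milliunits/min × 60 min/hr = 300 milliunits/hr
Concentration = 13 units ÷ 423 mL = 0.03073286 units/mL = 30.73286 milliunits/mL
Rate = 300 milliunits/hr ÷ 30.73286 milliunits/mL = 9.761538 mL/hr
Volume infused so far = 9.761538 mL/hr × 27.1 hr = 264.5377 mL
Volume remaining = 423 − 264.5377 = 158.4623 mL
New rate:
16 milliunits/min × 60 min/hr = 960 milliunits/hr
Rate = 960 milliunits/hr ÷ 30.73286 milliunits/mL = 31.23692 mL/hr
Time remaining = 158.4623 mL ÷ 31.23692 mL/hr = 5.072917 hr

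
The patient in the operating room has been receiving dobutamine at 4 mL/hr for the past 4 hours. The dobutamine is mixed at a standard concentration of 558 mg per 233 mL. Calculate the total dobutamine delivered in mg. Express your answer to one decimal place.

38.3 mg

Concentration = 558 mg ÷ 233 mL = 2.39485 mg/mL = 2394.85 mcg/mL
Drug rate = 4 mL/hr × 2394.85 mcg/mL = 9579.399 mcg/hr
Total = 9579.399 mcg/hr × 4 hr = 38317.6 mcg = 38.3176 mg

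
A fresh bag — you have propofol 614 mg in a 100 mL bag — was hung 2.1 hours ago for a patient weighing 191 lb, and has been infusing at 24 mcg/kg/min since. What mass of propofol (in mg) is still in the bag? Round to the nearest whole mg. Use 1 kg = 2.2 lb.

Weight = 191 lb ÷ 2.2 lb/kg = 86.81818 kg
Dose = 24 mcg/kg/min × 86.81818 kg = 2083.636 mcg/min
2083.636 mcg/min × 60 min/hr = 125018.2 mcg/hr
Concentration = 614 mg ÷ 100 mL = 6.14 mg/mL = 6140 mcg/mL
Rate = 125018.2 mcg/hr ÷ 6140 mcg/mL = 20.36127 mL/hr
Volume infused = 20.36127 mL/hr × 2.1 hr = 42.75866 mL
Volume remaining = 100 − 42.75866 = 57.24134 mL
Drug remaining = 57.24134 mL × 6140 mcg/mL = 351461.8 mcg = 351.4618 mg

351 mg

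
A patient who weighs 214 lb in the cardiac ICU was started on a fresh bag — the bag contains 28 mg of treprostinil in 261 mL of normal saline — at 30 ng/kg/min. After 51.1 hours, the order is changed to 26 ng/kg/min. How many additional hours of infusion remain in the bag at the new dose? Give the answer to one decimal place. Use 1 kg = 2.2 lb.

125.6 hours

Initial rate:
Weight = 214 lb ÷ 2.2 lb/kg = 97.27273 kg
Dose = 30 ng/kg/min × 97.27273 kg = 2918.182 ng/min
2918.182 ng/min × 60 min/hr = 175090.9 ng/hr
Concentration = 28 mg ÷ 261 mL = 0.1072797 mg/mL = 107279.7 ng/mL
Rate = 175090.9 ng/hr ÷ 107279.7 ng/mL = 1.632097 mL/hr
Volume infused so far = 1.632097 mL/hr × 51.1 hr = 83.40018 mL
Volume remaining = 261 − 83.40018 = 177.5998 mL
New rate:
Dose = 26 ng/kg/min × 97.27273 kg = 2529.091 ng/min
2529.091 ng/min × 60 min/hr = 151745.5 ng/hr
Rate = 151745.5 ng/hr ÷ 107279.7 ng/mL = 1.414484 mL/hr
Time remaining = 177.5998 mL ÷ 1.414484 mL/hr = 125.558 hr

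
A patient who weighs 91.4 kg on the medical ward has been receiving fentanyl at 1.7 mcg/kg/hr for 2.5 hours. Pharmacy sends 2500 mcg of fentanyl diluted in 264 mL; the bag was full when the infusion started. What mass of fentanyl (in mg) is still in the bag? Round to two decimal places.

2.11 mg

Dose = 1.7 mcg/kg/hr × 91.4 kg = 155.38 mcg/hr
Concentration = 2500 mcg ÷ 264 mL = 9.469697 mcg/mL
Rate = 155.38 mcg/hr ÷ 9.469697 mcg/mL = 16.40813 mL/hr
Volume infused = 16.40813 mL/hr × 2.5 hr = 41.02032 mL
Volume remaining = 264 − 41.02032 = 222.9797 mL
Drug remaining = 222.9797 mL × 9.469697 mcg/mL = 2111.55 mcg = 2.11155 mg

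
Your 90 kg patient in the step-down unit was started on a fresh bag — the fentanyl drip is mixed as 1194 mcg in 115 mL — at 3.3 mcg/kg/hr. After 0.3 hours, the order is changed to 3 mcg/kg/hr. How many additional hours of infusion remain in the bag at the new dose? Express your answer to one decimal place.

4.1 hours

Initial rate:
Dose = 3.3 mcg/kg/hr × 90 kg = 297 mcg/hr
Concentration = 1194 mcg ÷ 115 mL = 10.38261 mcg/mL
Rate = 297 mcg/hr ÷ 10.38261 mcg/mL = 28.60553 mL/hr
Volume infused so far = 28.60553 mL/hr × 0.3 hr = 8.581658 mL
Volume remaining = 115 − 8.581658 = 106.4183 mL
New rate:
Dose = 3 mcg/kg/hr × 90 kg = 270 mcg/hr
Rate = 270 mcg/hr ÷ 10.38261 mcg/mL = 26.00503 mL/hr
Time remaining = 106.4183 mL ÷ 26.00503 mL/hr = 4.092222 hr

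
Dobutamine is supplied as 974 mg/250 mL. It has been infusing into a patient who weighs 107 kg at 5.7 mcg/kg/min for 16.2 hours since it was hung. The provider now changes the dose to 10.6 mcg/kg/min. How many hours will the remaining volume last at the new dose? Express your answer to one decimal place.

5.6 hours

Initial rate:
Dose = 5.7 mcg/kg/min × 107 kg = 609.9 mcg/min
609.9 mcg/min × 60 min/hr = 36594 mcg/hr
Concentration = 974 mg ÷ 250 mL = 3.896 mg/mL = 3896 mcg/mL
Rate = 36594 mcg/hr ÷ 3896 mcg/mL = 9.39271 mL/hr
Volume infused so far = 9.39271 mL/hr × 16.2 hr = 152.1619 mL
Volume remaining = 250 − 152.1619 = 97.83809 mL
New rate:
Dose = 10.6 mcg/kg/min × 107 kg = 1134.2 mcg/min
1134.2 mcg/min × 60 min/hr = 68052 mcg/hr
Rate = 68052 mcg/hr ÷ 3896 mcg/mL = 17.46715 mL/hr
Time remaining = 97.83809 mL ÷ 17.46715 mL/hr = 5.601264 hr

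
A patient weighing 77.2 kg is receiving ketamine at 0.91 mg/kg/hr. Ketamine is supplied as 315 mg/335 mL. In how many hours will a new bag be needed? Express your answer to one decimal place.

4.5 hours

Dose = 0.91 mg/kg/hr × 77.2 kg = 70.252 mg/hr
Concentration = 315 mg ÷ 335 mL = 0.9402985 mg/mL
Rate = 70.252 mg/hr ÷ 0.9402985 mg/mL = 74.71244 mL/hr
Duration = 335 mL ÷ 74.71244 mL/hr = 4.483858 hr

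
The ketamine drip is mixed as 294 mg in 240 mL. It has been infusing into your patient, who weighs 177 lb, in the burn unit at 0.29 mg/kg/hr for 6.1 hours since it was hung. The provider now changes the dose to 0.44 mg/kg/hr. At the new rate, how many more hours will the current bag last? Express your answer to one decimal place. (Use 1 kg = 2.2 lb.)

Initial rate:
Weight = 177 lb ÷ 2.2 lb/kg = 80.45455 kg
Dose = 0.29 mg/kg/hr × 80.45455 kg = 23.33182 mg/hr
Concentration = 294 mg ÷ 240 mL = 1.225 mg/mL
Rate = 23.33182 mg/hr ÷ 1.225 mg/mL = 19.04638 mL/hr
Volume infused so far = 19.04638 mL/hr × 6.1 hr = 116.1829 mL
Volume remaining = 240 − 116.1829 = 123.8171 mL
New rate:
Dose = 0.44 mg/kg/hr × 80.45455 kg = 35.4 mg/hr
Rate = 35.4 mg/hr ÷ 1.225 mg/mL = 28.89796 mL/hr
Time remaining = 123.8171 mL ÷ 28.89796 mL/hr = 4.28463 hr

4.3 hours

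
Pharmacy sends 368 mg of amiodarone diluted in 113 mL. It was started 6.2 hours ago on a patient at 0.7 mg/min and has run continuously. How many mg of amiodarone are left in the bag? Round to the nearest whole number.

108 mg

0.7 mg/min × 60 min/hr = 42 mg/hr
Concentration = 368 mg ÷ 113 mL = 3.256637 mg/mL
Rate = 42 mg/hr ÷ 3.256637 mg/mL = 12.89674 mL/hr
Volume infused = 12.89674 mL/hr × 6.2 hr = 79.95978 mL
Volume remaining = 113 − 79.95978 = 33.04022 mL
Drug remaining = 33.04022 mL × 3.256637 mg/mL = 107.6 mg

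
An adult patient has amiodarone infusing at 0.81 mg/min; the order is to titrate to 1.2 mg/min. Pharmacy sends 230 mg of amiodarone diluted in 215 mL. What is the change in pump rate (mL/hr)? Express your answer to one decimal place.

At the current dose:
0.81 mg/min × 60 min/hr = 48.6 mg/hr
Concentration = 230 mg ÷ 215 mL = 1.069767 mg/mL
Rate = 48.6 mg/hr ÷ 1.069767 mg/mL = 45.43043 mL/hr
At the new dose:
1.2 mg/min × 60 min/hr = 72 mg/hr
Rate = 72 mg/hr ÷ 1.069767 mg/mL = 67.30435 mL/hr
Change = 67.30435 − 45.43043 = 21.87391 mL/hr → 21.87391 mL/hr increase

21.9 mL/hr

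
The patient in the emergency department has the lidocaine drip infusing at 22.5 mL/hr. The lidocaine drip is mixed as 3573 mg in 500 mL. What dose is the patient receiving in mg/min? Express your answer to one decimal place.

Concentration = 3573 mg ÷ 500 mL = 7.146 mg/mL
Drug rate = 22.5 mL/hr × 7.146 mg/mL = 160.785 mg/hr
160.785 mg/hr ÷ 60 min/hr = 2.67975 mg/min

2.7 mg/min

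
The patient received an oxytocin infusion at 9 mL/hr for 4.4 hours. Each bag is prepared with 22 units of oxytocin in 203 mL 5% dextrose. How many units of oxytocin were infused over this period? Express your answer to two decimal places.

4.29 units

Concentration = 22 units ÷ 203 mL = 0.1083744 units/mL = 108.3744 milliunits/mL
Drug rate = 9 mL/hr × 108.3744 milliunits/mL = 975.3695 milliunits/hr
Total = 975.3695 milliunits/hr × 4.4 hr = 4291.626 milliunits = 4.291626 units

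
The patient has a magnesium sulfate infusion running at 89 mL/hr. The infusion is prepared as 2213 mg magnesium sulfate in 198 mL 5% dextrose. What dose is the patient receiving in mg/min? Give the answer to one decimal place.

16.6 mg/min

Concentration = 2213 mg ÷ 198 mL = 11.17677 mg/mL
Drug rate = 89 mL/hr × 11.17677 mg/mL = 994.7323 mg/hr
994.7323 mg/hr ÷ 60 min/hr = 16.57887 mg/min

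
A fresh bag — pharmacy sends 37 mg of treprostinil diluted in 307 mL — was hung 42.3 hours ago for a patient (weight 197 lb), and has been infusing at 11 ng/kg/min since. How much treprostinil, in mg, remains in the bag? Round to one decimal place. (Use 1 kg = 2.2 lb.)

Weight = 197 lb ÷ 2.2 lb/kg = 89.54545 kg
Dose = 11 ng/kg/min × 89.54545 kg = 985 ng/min
985 ng/min × 60 min/hr = 59100 ng/hr
Concentration = 37 mg ÷ 307 mL = 0.1205212 mg/mL = 120521.2 ng/mL
Rate = 59100 ng/hr ÷ 120521.2 ng/mL = 0.4903703 mL/hr
Volume infused = 0.4903703 mL/hr × 42.3 hr = 20.74266 mL
Volume remaining = 307 − 20.74266 = 286.2573 mL
Drug remaining = 286.2573 mL × 120521.2 ng/mL = 34500070 ng = 34.50007 mg

34.5 mg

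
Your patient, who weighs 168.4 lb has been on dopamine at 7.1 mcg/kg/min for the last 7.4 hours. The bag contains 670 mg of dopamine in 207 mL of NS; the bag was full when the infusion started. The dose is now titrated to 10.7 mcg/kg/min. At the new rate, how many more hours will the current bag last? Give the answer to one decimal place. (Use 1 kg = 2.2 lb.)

8.7 hours

Initial rate:
Weight = 168.4 lb ÷ 2.2 lb/kg = 76.54545 kg
Dose = 7.1 mcg/kg/min × 76.54545 kg = 543.4727 mcg/min
543.4727 mcg/min × 60 min/hr = 32608.36 mcg/hr
Concentration = 670 mg ÷ 207 mL = 3.236715 mg/mL = 3236.715 mcg/mL
Rate = 32608.36 mcg/hr ÷ 3236.715 mcg/mL = 10.07452 mL/hr
Volume infused so far = 10.07452 mL/hr × 7.4 hr = 74.55148 mL
Volume remaining = 207 − 74.55148 = 132.4485 mL
New rate:
Dose = 10.7 mcg/kg/min × 76.54545 kg = 819.0364 mcg/min
819.0364 mcg/min × 60 min/hr = 49142.18 mcg/hr
Rate = 49142.18 mcg/hr ÷ 3236.715 mcg/mL = 15.18273 mL/hr
Time remaining = 132.4485 mL ÷ 15.18273 mL/hr = 8.723628 hr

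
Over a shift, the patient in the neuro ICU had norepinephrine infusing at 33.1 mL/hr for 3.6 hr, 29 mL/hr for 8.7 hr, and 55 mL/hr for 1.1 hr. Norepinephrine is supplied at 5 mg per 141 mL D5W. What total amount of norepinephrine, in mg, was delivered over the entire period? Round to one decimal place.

15.3 mg

Concentration = 5 mg ÷ 141 mL = 0.03546099 mg/mL
Stage 1: 33.1 mL/hr × 3.6 hr = 119.16 mL → 119.16 mL × 0.03546099 mg/mL = 4.225532 mg
Stage 2: 29 mL/hr × 8.7 hr = 252.3 mL → 252.3 mL × 0.03546099 mg/mL = 8.946809 mg
Stage 3: 55 mL/hr × 1.1 hr = 60.5 mL → 60.5 mL × 0.03546099 mg/mL = 2.14539 mg
Total = 4.225532 + 8.946809 + 2.14539 = 15.31773 mg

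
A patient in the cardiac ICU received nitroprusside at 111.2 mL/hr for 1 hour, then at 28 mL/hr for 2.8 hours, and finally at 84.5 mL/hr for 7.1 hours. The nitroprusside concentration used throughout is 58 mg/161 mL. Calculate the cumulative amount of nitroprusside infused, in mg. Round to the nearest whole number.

284 mg

Concentration = 58 mg ÷ 161 mL = 0.3602484 mg/mL
Stage 1: 111.2 mL/hr × 1 hr = 111.2 mL → 111.2 mL × 0.3602484 mg/mL = 40.05963 mg
Stage 2: 28 mL/hr × 2.8 hr = 78.4 mL → 78.4 mL × 0.3602484 mg/mL = 28.24348 mg
Stage 3: 84.5 mL/hr × 7.1 hr = 599.95 mL → 599.95 mL × 0.3602484 mg/mL = 216.1311 mg
Total = 40.05963 + 28.24348 + 216.1311 = 284.4342 mg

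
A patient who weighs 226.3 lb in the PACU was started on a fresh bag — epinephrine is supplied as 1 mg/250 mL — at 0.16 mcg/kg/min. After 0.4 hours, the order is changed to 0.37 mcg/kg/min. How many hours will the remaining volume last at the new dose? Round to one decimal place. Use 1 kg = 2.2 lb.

0.3 hours

Initial rate:
Weight = 226.3 lb ÷ 2.2 lb/kg = 102.8636 kg
Dose = 0.16 mcg/kg/min × 102.8636 kg = 16.45818 mcg/min
16.45818 mcg/min × 60 min/hr = 987.4909 mcg/hr
Concentration = 1 mg ÷ 250 mL = 0.004 mg/mL = 4 mcg/mL
Rate = 987.4909 mcg/hr ÷ 4 mcg/mL = 246.8727 mL/hr
Volume infused so far = 246.8727 mL/hr × 0.4 hr = 98.74909 mL
Volume remaining = 250 − 98.74909 = 151.2509 mL
New rate:
Dose = 0.37 mcg/kg/min × 102.8636 kg = 38.05955 mcg/min
38.05955 mcg/min × 60 min/hr = 2283.573 mcg/hr
Rate = 2283.573 mcg/hr ÷ 4 mcg/mL = 570.8932 mL/hr
Time remaining = 151.2509 mL ÷ 570.8932 mL/hr = 0.2649373 hr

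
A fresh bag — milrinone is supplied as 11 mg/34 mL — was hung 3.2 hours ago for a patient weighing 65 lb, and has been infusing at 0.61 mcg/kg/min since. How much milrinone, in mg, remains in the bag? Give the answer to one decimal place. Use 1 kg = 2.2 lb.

Weight = 65 lb ÷ 2.2 lb/kg = 29.54545 kg
Dose = 0.61 mcg/kg/min × 29.54545 kg = 18.02273 mcg/min
18.02273 mcg/min × 60 min/hr = 1081.364 mcg/hr
Concentration = 11 mg ÷ 34 mL = 0.3235294 mg/mL = 323.5294 mcg/mL
Rate = 1081.364 mcg/hr ÷ 323.5294 mcg/mL = 3.342397 mL/hr
Volume infused = 3.342397 mL/hr × 3.2 hr = 10.69567 mL
Volume remaining = 34 − 10.69567 = 23.30433 mL
Drug remaining = 23.30433 mL × 323.5294 mcg/mL = 7539.636 mcg = 7.539636 mg

7.5 mg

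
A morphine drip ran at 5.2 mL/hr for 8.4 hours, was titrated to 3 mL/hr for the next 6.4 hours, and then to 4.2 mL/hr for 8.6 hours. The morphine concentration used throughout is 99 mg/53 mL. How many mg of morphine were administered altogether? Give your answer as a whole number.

Concentration = 99 mg ÷ 53 mL = 1.867925 mg/mL
Stage 1: 5.2 mL/hr × 8.4 hr = 43.68 mL → 43.68 mL × 1.867925 mg/mL = 81.59094 mg
Stage 2: 3 mL/hr × 6.4 hr = 19.2 mL → 19.2 mL × 1.867925 mg/mL = 35.86415 mg
Stage 3: 4.2 mL/hr × 8.6 hr = 36.12 mL → 36.12 mL × 1.867925 mg/mL = 67.46943 mg
Total = 81.59094 + 35.86415 + 67.46943 = 184.9245 mg

185 mg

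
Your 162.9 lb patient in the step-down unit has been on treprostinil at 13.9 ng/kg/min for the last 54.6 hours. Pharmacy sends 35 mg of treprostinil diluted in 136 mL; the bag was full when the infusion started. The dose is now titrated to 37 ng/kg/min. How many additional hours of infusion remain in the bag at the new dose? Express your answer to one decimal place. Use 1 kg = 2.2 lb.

Initial rate:
Weight = 162.9 lb ÷ 2.2 lb/kg = 74.04545 kg
Dose = 13.9 ng/kg/min × 74.04545 kg = 1029.232 ng/min
1029.232 ng/min × 60 min/hr = 61753.91 ng/hr
Concentration = 35 mg ÷ 136 mL = 0.2573529 mg/mL = 257352.9 ng/mL
Rate = 61753.91 ng/hr ÷ 257352.9 ng/mL = 0.239958 mL/hr
Volume infused so far = 0.239958 mL/hr × 54.6 hr = 13.10171 mL
Volume remaining = 136 − 13.10171 = 122.8983 mL
New rate:
Dose = 37 ng/kg/min × 74.04545 kg = 2739.682 ng/min
2739.682 ng/min × 60 min/hr = 164380.9 ng/hr
Rate = 164380.9 ng/hr ÷ 257352.9 ng/mL = 0.6387372 mL/hr
Time remaining = 122.8983 mL ÷ 0.6387372 mL/hr = 192.4082 hr

192.4 hours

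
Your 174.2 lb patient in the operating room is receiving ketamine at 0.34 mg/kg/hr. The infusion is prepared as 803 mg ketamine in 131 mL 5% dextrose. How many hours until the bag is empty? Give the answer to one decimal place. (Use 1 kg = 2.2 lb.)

Weight = 174.2 lb ÷ 2.2 lb/kg = 79.18182 kg
Dose = 0.34 mg/kg/hr × 79.18182 kg = 26.92182 mg/hr
Concentration = 803 mg ÷ 131 mL = 6.129771 mg/mL
Rate = 26.92182 mg/hr ÷ 6.129771 mg/mL = 4.391978 mL/hr
Duration = 131 mL ÷ 4.391978 mL/hr = 29.82711 hr

29.8 hours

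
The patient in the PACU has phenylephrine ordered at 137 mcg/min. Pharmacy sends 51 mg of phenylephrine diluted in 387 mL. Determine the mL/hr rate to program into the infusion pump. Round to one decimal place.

62.4 mL/hr

137 mcg/min × 60 min/hr = 8220 mcg/hr
Concentration = 51 mg ÷ 387 mL = 0.1317829 mg/mL = 131.7829 mcg/mL
Rate = 8220 mcg/hr ÷ 131.7829 mcg/mL = 62.37529 mL/hr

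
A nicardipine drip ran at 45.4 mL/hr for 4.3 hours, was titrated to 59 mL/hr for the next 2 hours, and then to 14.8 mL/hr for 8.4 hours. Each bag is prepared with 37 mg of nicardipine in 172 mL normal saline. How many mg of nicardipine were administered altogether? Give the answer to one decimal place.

Concentration = 37 mg ÷ 172 mL = 0.2151163 mg/mL
Stage 1: 45.4 mL/hr × 4.3 hr = 195.22 mL → 195.22 mL × 0.2151163 mg/mL = 41.995 mg
Stage 2: 59 mL/hr × 2 hr = 118 mL → 118 mL × 0.2151163 mg/mL = 25.38372 mg
Stage 3: 14.8 mL/hr × 8.4 hr = 124.32 mL → 124.32 mL × 0.2151163 mg/mL = 26.74326 mg
Total = 41.995 + 25.38372 + 26.74326 = 94.12198 mg

94.1 mg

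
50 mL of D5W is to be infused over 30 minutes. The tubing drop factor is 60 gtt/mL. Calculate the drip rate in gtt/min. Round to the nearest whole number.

100 gtt/min

50 mL ÷ (30 min) = 1.666667 mL/min
1.666667 mL/min × 60 gtt/mL = 100 gtt/min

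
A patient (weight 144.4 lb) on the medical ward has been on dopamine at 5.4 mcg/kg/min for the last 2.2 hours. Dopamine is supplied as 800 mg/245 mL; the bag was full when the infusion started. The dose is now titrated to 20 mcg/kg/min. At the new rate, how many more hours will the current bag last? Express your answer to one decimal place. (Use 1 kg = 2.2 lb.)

Initial rate:
Weight = 144.4 lb ÷ 2.2 lb/kg = 65.63636 kg
Dose = 5.4 mcg/kg/min × 65.63636 kg = 354.4364 mcg/min
354.4364 mcg/min × 60 min/hr = 21266.18 mcg/hr
Concentration = 800 mg ÷ 245 mL = 3.265306 mg/mL = 3265.306 mcg/mL
Rate = 21266.18 mcg/hr ÷ 3265.306 mcg/mL = 6.512768 mL/hr
Volume infused so far = 6.512768 mL/hr × 2.2 hr = 14.32809 mL
Volume remaining = 245 − 14.32809 = 230.6719 mL
New rate:
Dose = 20 mcg/kg/min × 65.63636 kg = 1312.727 mcg/min
1312.727 mcg/min × 60 min/hr = 78763.64 mcg/hr
Rate = 78763.64 mcg/hr ÷ 3265.306 mcg/mL = 24.12136 mL/hr
Time remaining = 230.6719 mL ÷ 24.12136 mL/hr = 9.562971 hr

9.6 hours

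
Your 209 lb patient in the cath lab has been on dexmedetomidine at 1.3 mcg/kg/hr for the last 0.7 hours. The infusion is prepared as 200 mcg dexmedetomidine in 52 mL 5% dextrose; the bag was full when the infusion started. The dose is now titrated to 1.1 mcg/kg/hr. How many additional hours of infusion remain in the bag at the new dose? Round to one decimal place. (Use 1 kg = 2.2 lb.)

Initial rate:
Weight = 209 lb ÷ 2.2 lb/kg = 95 kg
Dose = 1.3 mcg/kg/hr × 95 kg = 123.5 mcg/hr
Concentration = 200 mcg ÷ 52 mL = 3.846154 mcg/mL
Rate = 123.5 mcg/hr ÷ 3.846154 mcg/mL = 32.11 mL/hr
Volume infused so far = 32.11 mL/hr × 0.7 hr = 22.477 mL
Volume remaining = 52 − 22.477 = 29.523 mL
New rate:
Dose = 1.1 mcg/kg/hr × 95 kg = 104.5 mcg/hr
Rate = 104.5 mcg/hr ÷ 3.846154 mcg/mL = 27.17 mL/hr
Time remaining = 29.523 mL ÷ 27.17 mL/hr = 1.086603 hr

1.1 hours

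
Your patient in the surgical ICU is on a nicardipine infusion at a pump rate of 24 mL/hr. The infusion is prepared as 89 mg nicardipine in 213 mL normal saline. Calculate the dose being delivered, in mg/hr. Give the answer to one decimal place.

10.0 mg/hr

Concentration = 89 mg ÷ 213 mL = 0.4178404 mg/mL
Drug rate = 24 mL/hr × 0.4178404 mg/mL = 10.02817 mg/hr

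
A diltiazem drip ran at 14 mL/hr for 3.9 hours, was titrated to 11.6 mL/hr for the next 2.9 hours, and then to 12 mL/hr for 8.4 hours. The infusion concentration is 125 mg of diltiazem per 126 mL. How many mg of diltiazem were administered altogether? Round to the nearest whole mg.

188 mg

Concentration = 125 mg ÷ 126 mL = 0.9920635 mg/mL
Stage 1: 14 mL/hr × 3.9 hr = 54.6 mL → 54.6 mL × 0.9920635 mg/mL = 54.16667 mg
Stage 2: 11.6 mL/hr × 2.9 hr = 33.64 mL → 33.64 mL × 0.9920635 mg/mL = 33.37302 mg
Stage 3: 12 mL/hr × 8.4 hr = 100.8 mL → 100.8 mL × 0.9920635 mg/mL = 100 mg
Total = 54.16667 + 33.37302 + 100 = 187.5397 mg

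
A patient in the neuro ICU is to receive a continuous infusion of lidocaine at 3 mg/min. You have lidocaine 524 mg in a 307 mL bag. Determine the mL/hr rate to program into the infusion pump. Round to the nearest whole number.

105 mL/hr

3 mg/min × 60 min/hr = 180 mg/hr
Concentration = 524 mg ÷ 307 mL = 1.70684 mg/mL
Rate = 180 mg/hr ÷ 1.70684 mg/mL = 105.458 mL/hr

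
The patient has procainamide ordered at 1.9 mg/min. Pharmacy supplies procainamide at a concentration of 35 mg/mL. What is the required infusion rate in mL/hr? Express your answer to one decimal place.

3.3 mL/hr

1.9 mg/min × 60 min/hr = 114 mg/hr
Rate = 114 mg/hr ÷ 35 mg/mL = 3.257143 mL/hr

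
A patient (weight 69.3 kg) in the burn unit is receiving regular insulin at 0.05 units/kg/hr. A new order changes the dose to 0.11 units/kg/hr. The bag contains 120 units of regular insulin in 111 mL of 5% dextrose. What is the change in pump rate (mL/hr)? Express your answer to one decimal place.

At the current dose:
Dose = 0.05 units/kg/hr × 69.3 kg = 3.465 units/hr
Concentration = 120 units ÷ 111 mL = 1.081081 units/mL
Rate = 3.465 units/hr ÷ 1.081081 units/mL = 3.205125 mL/hr
At the new dose:
Dose = 0.11 units/kg/hr × 69.3 kg = 7.623 units/hr
Rate = 7.623 units/hr ÷ 1.081081 units/mL = 7.051275 mL/hr
Change = 7.051275 − 3.205125 = 3.84615 mL/hr → 3.84615 mL/hr increase

3.8 mL/hr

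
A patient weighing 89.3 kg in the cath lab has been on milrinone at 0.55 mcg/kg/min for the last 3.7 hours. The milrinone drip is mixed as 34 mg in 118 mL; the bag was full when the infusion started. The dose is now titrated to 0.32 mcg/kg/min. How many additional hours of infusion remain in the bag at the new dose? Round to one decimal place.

Initial rate:
Dose = 0.55 mcg/kg/min × 89.3 kg = 49.115 mcg/min
49.115 mcg/min × 60 min/hr = 2946.9 mcg/hr
Concentration = 34 mg ÷ 118 mL = 0.2881356 mg/mL = 288.1356 mcg/mL
Rate = 2946.9 mcg/hr ÷ 288.1356 mcg/mL = 10.22748 mL/hr
Volume infused so far = 10.22748 mL/hr × 3.7 hr = 37.84166 mL
Volume remaining = 118 − 37.84166 = 80.15834 mL
New rate:
Dose = 0.32 mcg/kg/min × 89.3 kg = 28.576 mcg/min
28.576 mcg/min × 60 min/hr = 1714.56 mcg/hr
Rate = 1714.56 mcg/hr ÷ 288.1356 mcg/mL = 5.950532 mL/hr
Time remaining = 80.15834 mL ÷ 5.950532 mL/hr = 13.47079 hr

13.5 hours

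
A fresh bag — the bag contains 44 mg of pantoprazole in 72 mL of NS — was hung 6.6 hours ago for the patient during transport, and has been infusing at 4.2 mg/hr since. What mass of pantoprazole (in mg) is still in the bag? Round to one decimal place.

Concentration = 44 mg ÷ 72 mL = 0.6111111 mg/mL
Rate = 4.2 mg/hr ÷ 0.6111111 mg/mL = 6.872727 mL/hr
Volume infused = 6.872727 mL/hr × 6.6 hr = 45.36 mL
Volume remaining = 72 − 45.36 = 26.64 mL
Drug remaining = 26.64 mL × 0.6111111 mg/mL = 16.28 mg

16.3 mg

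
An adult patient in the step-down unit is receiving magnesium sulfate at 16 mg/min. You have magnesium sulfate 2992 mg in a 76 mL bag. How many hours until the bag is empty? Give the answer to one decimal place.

3.1 hours

16 mg/min × 60 min/hr = 960 mg/hr
Concentration = 2992 mg ÷ 76 mL = 39.36842 mg/mL
Rate = 960 mg/hr ÷ 39.36842 mg/mL = 24.38503 mL/hr
Duration = 76 mL ÷ 24.38503 mL/hr = 3.116667 hr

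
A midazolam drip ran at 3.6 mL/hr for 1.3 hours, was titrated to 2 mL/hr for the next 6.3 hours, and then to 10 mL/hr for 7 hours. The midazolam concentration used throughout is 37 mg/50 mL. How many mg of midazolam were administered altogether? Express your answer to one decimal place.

64.6 mg

Concentration = 37 mg ÷ 50 mL = 0.74 mg/mL
Stage 1: 3.6 mL/hr × 1.3 hr = 4.68 mL → 4.68 mL × 0.74 mg/mL = 3.4632 mg
Stage 2: 2 mL/hr × 6.3 hr = 12.6 mL → 12.6 mL × 0.74 mg/mL = 9.324 mg
Stage 3: 10 mL/hr × 7 hr = 70 mL → 70 mL × 0.74 mg/mL = 51.8 mg
Total = 3.4632 + 9.324 + 51.8 = 64.5872 mg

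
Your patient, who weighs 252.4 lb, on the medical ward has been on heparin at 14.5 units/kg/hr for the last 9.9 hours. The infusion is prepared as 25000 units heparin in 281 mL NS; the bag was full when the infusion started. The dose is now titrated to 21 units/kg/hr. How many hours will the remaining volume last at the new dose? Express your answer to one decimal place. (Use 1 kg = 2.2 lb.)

3.5 hours

Initial rate:
Weight = 252.4 lb ÷ 2.2 lb/kg = 114.7273 kg
Dose = 14.5 units/kg/hr × 114.7273 kg = 1663.545 units/hr
Concentration = 25000 units ÷ 281 mL = 88.96797 units/mL
Rate = 1663.545 units/hr ÷ 88.96797 units/mL = 18.69825 mL/hr
Volume infused so far = 18.69825 mL/hr × 9.9 hr = 185.1127 mL
Volume remaining = 281 − 185.1127 = 95.88732 mL
New rate:
Dose = 21 units/kg/hr × 114.7273 kg = 2409.273 units/hr
Rate = 2409.273 units/hr ÷ 88.96797 units/mL = 27.08023 mL/hr
Time remaining = 95.88732 mL ÷ 27.08023 mL/hr = 3.540861 hr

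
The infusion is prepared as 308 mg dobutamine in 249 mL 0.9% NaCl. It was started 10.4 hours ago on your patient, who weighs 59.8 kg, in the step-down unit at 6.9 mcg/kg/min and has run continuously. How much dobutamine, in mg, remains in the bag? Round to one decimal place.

50.5 mg

Dose = 6.9 mcg/kg/min × 59.8 kg = 412.62 mcg/min
412.62 mcg/min × 60 min/hr = 24757.2 mcg/hr
Concentration = 308 mg ÷ 249 mL = 1.236948 mg/mL = 1236.948 mcg/mL
Rate = 24757.2 mcg/hr ÷ 1236.948 mcg/mL = 20.01475 mL/hr
Volume infused = 20.01475 mL/hr × 10.4 hr = 208.1534 mL
Volume remaining = 249 − 208.1534 = 40.84661 mL
Drug remaining = 40.84661 mL × 1236.948 mcg/mL = 50525.12 mcg = 50.52512 mg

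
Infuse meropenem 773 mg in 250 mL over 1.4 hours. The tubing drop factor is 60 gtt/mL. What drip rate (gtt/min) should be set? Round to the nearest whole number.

179 gtt/min

250 mL ÷ (1.4 hr × 60 = 84 min) = 2.97619 mL/min
2.97619 mL/min × 60 gtt/mL = 178.5714 gtt/min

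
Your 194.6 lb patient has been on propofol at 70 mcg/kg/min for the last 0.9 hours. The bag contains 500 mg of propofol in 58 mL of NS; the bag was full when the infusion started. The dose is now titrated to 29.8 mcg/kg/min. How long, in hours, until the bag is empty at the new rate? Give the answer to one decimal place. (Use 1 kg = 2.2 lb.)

1.0 hours

Initial rate:
Weight = 194.6 lb ÷ 2.2 lb/kg = 88.45455 kg
Dose = 70 mcg/kg/min × 88.45455 kg = 6191.818 mcg/min
6191.818 mcg/min × 60 min/hr = 371509.1 mcg/hr
Concentration = 500 mg ÷ 58 mL = 8.62069 mg/mL = 8620.69 mcg/mL
Rate = 371509.1 mcg/hr ÷ 8620.69 mcg/mL = 43.09505 mL/hr
Volume infused so far = 43.09505 mL/hr × 0.9 hr = 38.78555 mL
Volume remaining = 58 − 38.78555 = 19.21445 mL
New rate:
Dose = 29.8 mcg/kg/min × 88.45455 kg = 2635.945 mcg/min
2635.945 mcg/min × 60 min/hr = 158156.7 mcg/hr
Rate = 158156.7 mcg/hr ÷ 8620.69 mcg/mL = 18.34618 mL/hr
Time remaining = 19.21445 mL ÷ 18.34618 mL/hr = 1.047327 hr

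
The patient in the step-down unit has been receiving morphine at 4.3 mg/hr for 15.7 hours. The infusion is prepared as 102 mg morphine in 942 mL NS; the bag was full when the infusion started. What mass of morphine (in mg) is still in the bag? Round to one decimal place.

Concentration = 102 mg ÷ 942 mL = 0.1082803 mg/mL
Rate = 4.3 mg/hr ÷ 0.1082803 mg/mL = 39.71176 mL/hr
Volume infused = 39.71176 mL/hr × 15.7 hr = 623.4747 mL
Volume remaining = 942 − 623.4747 = 318.5253 mL
Drug remaining = 318.5253 mL × 0.1082803 mg/mL = 34.49 mg

34.5 mg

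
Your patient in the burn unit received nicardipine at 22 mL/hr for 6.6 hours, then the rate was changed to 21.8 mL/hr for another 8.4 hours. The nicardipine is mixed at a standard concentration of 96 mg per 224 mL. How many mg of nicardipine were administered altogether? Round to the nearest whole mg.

Concentration = 96 mg ÷ 224 mL = 0.4285714 mg/mL
Stage 1: 22 mL/hr × 6.6 hr = 145.2 mL → 145.2 mL × 0.4285714 mg/mL = 62.22857 mg
Stage 2: 21.8 mL/hr × 8.4 hr = 183.12 mL → 183.12 mL × 0.4285714 mg/mL = 78.48 mg
Total = 62.22857 + 78.48 = 140.7086 mg

141 mg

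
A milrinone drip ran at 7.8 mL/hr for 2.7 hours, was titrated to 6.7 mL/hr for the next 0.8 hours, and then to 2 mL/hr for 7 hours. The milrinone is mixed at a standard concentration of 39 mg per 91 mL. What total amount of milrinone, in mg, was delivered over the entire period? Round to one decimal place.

17.3 mg

Concentration = 39 mg ÷ 91 mL = 0.4285714 mg/mL
Stage 1: 7.8 mL/hr × 2.7 hr = 21.06 mL → 21.06 mL × 0.4285714 mg/mL = 9.025714 mg
Stage 2: 6.7 mL/hr × 0.8 hr = 5.36 mL → 5.36 mL × 0.4285714 mg/mL = 2.297143 mg
Stage 3: 2 mL/hr × 7 hr = 14 mL → 14 mL × 0.4285714 mg/mL = 6 mg
Total = 9.025714 + 2.297143 + 6 = 17.32286 mg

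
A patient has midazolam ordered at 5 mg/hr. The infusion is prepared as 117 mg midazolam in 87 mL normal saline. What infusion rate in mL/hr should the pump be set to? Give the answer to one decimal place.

3.7 mL/hr

Concentration = 117 mg ÷ 87 mL = 1.344828 mg/mL
Rate = 5 mg/hr ÷ 1.344828 mg/mL = 3.717949 mL/hr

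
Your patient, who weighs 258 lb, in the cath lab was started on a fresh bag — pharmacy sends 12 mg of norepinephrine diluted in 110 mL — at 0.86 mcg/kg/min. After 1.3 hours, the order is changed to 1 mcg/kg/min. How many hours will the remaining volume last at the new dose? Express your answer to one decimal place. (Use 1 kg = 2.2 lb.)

0.6 hours

Initial rate:
Weight = 258 lb ÷ 2.2 lb/kg = 117.2727 kg
Dose = 0.86 mcg/kg/min × 117.2727 kg = 100.8545 mcg/min
100.8545 mcg/min × 60 min/hr = 6051.273 mcg/hr
Concentration = 12 mg ÷ 110 mL = 0.1090909 mg/mL = 109.0909 mcg/mL
Rate = 6051.273 mcg/hr ÷ 109.0909 mcg/mL = 55.47 mL/hr
Volume infused so far = 55.47 mL/hr × 1.3 hr = 72.111 mL
Volume remaining = 110 − 72.111 = 37.889 mL
New rate:
Dose = 1 mcg/kg/min × 117.2727 kg = 117.2727 mcg/min
117.2727 mcg/min × 60 min/hr = 7036.364 mcg/hr
Rate = 7036.364 mcg/hr ÷ 109.0909 mcg/mL = 64.5 mL/hr
Time remaining = 37.889 mL ÷ 64.5 mL/hr = 0.5874264 hr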